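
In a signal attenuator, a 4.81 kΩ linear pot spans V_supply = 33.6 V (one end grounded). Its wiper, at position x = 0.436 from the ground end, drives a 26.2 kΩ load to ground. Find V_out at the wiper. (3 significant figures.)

Split the track: R_lower = x·R_p = 2.097 kΩ, R_upper = (1−x)·R_p = 2.713 kΩ.
R_L loads the lower segment: effective lower R = 1.942 kΩ.
Then V_out = V_supply · 1.942/(2.713 + 1.942) = 14.02 V.

V_out ≈ 14.0 V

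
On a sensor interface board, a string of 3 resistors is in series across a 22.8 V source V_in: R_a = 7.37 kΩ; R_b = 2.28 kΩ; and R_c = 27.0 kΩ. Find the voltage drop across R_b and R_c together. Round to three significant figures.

V ≈ 18.2 V

Total series resistance ΣR = 7.37 + 2.28 + 27.0 = 36.65 kΩ.
R_{R_b..R_c} = 2.28 + 27.0 = 29.28 kΩ.
V = V_in · R/ΣR = 22.8 × 0.7989 = 18.22 V.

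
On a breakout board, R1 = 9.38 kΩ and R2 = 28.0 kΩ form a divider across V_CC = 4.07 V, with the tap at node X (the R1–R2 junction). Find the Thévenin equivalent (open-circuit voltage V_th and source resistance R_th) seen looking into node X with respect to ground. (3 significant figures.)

Open-circuit (no load on X): V_th = V_CC · R2/(R1 + R2) = 4.07 × 28.0/(9.380 + 28.0) = 3.049 V.
Zeroing V_CC shorts the top of R1 to ground, so R_th = R1 ‖ R2 = 7.026 kΩ.

V_th ≈ 3.05 V, R_th ≈ 7.03 kΩ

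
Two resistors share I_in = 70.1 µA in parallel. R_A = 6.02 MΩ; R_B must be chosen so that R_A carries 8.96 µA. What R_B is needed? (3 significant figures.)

Two-branch current divider: I_A = I_in · R_B/(R_A + R_B).
8.96/70.1 = R_B/(R_A + R_B) → R_B = R_A · (0.1278)/(1 − 0.1278) = 6.02 × 0.1465 = 0.8822 MΩ.

R_B ≈ 0.882 MΩ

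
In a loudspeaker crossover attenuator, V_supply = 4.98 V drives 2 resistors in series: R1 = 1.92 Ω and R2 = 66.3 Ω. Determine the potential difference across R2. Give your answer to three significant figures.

Series total: ΣR = 1.92 + 66.3 = 68.22 Ω.
Voltage divider: V = V_supply · (66.30 / 68.22) = 4.98 × 0.9719 = 4.840 V.

V ≈ 4.84 V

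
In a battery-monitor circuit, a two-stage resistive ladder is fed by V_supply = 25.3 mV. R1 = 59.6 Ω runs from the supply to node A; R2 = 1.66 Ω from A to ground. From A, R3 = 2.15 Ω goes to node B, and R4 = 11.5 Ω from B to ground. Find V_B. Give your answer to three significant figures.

The second stage (R3 + R4 = 13.65 Ω) loads node A in parallel with R2.
Effective lower resistance at A: R2 ‖ 13.65 = 1.480 Ω.
V_A = 25.3 × 1.480/(59.6 + 1.480) = 0.6130 mV.
Stage 2 is unloaded, so V_B = V_A · R4/(R3+R4) = 0.6130 × 11.5/13.65 = 0.5165 mV.

V_B ≈ 0.516 mV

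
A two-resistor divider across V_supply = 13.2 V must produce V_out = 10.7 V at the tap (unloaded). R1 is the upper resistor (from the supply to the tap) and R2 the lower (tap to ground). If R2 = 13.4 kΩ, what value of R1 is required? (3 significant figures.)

Required fraction k = V_out/V_supply = 0.8106.
R1 = R2·(1/k − 1) = 13.4 × 0.2336 = 3.131 kΩ.

R1 ≈ 3.13 kΩ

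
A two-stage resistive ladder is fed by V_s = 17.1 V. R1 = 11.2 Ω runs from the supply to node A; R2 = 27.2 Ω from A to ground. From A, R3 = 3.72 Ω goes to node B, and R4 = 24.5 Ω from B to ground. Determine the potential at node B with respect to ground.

Node A sees R2 in parallel with the series input of stage 2, R3 + R4 = 28.22 Ω.
Effective lower resistance at A: R2 ‖ 28.22 = 13.85 Ω.
First divider: V_A = V_s · 13.85/(11.2 + 13.85) = 9.455 V.
Then the unloaded second divider: V_B = V_A × R4/(R3+R4) = 9.455 × 0.8682 = 8.208 V.

V_B ≈ 8.21 V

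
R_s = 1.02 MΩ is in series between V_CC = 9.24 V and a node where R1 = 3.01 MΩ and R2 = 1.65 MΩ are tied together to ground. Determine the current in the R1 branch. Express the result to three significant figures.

Parallel bank: R_p = 1/(1/3.01 + 1/1.65) = 1.066 MΩ.
V_A = 9.24 × 1.066/2.086 = 4.721 V.
Branch current I = V_A/R1 = 4.721/3.01 = 1.569 µA.

I ≈ 1.57 µA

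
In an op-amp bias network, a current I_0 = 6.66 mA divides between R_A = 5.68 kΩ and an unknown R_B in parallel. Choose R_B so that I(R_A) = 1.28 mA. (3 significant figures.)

In a two-way split, I_A/I_0 = R_B/(R_A + R_B).
With f = 0.1922, R_B = R_A · f/(1−f) = 5.68 × 0.2379 = 1.351 kΩ.

R_B ≈ 1.35 kΩ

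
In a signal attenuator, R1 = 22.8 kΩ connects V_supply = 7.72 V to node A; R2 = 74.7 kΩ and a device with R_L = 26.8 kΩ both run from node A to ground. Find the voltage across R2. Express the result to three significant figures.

V_out ≈ 3.58 V

The load sits in parallel with R2, giving an effective lower resistance R2' = R2·R_L/(R2+R_L) = 19.72 kΩ.
Voltage divider with the loaded lower leg: V_out = 7.72 × 19.72/(22.8 + 19.72) = 7.72 × 0.4638 = 3.581 V.
(Unloaded it would be 5.91 V; the load pulls it down.)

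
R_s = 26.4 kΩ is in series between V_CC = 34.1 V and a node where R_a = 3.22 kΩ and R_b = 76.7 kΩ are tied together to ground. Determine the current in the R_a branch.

Parallel bank: R_p = 1/(1/3.22 + 1/76.7) = 3.090 kΩ.
Node voltage V_A = V_CC · R_p/(R_s + R_p) = 34.1 × 0.1048 = 3.573 V.
I(R_a) = V_A / R_a = 3.573/3.22 = 1.110 mA.
(Equivalently: I_total = 1.156 mA, then current-divider fraction G_k/ΣG = 0.9597.)

I ≈ 1.11 mA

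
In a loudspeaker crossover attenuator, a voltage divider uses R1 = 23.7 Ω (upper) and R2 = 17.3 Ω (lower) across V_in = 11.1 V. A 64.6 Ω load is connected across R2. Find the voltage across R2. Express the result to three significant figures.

First combine the lower leg with the load: R2 ‖ R_L = 13.65 Ω.
Voltage divider with the loaded lower leg: V_out = 11.1 × 13.65/(23.7 + 13.65) = 11.1 × 0.3654 = 4.056 V.

V_out ≈ 4.06 V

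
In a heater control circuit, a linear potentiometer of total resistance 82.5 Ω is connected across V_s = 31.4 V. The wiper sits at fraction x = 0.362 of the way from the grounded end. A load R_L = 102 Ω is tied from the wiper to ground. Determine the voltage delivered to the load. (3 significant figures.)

The pot divides into 52.63 Ω above the wiper and 29.86 Ω below.
R_L loads the lower segment: effective lower R = 23.10 Ω.
V_out = 31.4 × 23.10/(52.63 + 23.10) = 9.578 V.

V_out ≈ 9.58 V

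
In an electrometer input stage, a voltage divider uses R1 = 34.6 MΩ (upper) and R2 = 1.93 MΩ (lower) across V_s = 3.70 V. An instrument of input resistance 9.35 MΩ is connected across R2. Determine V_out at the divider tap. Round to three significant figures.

V_out ≈ 0.164 V

First combine the lower leg with the load: R2 ‖ R_L = 1.600 MΩ.
Now apply the divider: V_out = 3.70 × 0.04419 = 0.1635 V.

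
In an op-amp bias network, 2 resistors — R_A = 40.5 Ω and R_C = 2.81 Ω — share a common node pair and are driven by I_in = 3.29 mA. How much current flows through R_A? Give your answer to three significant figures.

With just two branches, the current splits inversely with resistance.
So I = 3.29 × 2.81/43.31 = 0.2135 mA.

I ≈ 0.213 mA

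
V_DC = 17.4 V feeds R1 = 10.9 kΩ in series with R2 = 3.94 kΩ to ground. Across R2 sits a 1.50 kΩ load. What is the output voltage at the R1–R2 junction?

R2 ‖ R_L = (3.94 × 1.50)/(3.94 + 1.50) = 1.086 kΩ.
Then V_out = V_DC · R2'/(R1 + R2') = 17.4 × 1.086/11.99 = 1.577 V.

V_out ≈ 1.58 V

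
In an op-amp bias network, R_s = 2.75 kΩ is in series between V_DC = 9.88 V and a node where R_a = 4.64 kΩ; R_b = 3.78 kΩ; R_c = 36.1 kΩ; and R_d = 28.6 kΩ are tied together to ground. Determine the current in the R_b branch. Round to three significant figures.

I ≈ 1.05 mA

Combine the parallel branches: R_p = (1/4.64 + 1/3.78 + 1/36.1 + 1/28.6)⁻¹ = 1.843 kΩ.
Node voltage V_A = V_DC · R_p/(R_s + R_p) = 9.88 × 0.4012 = 3.964 V.
Branch current I = V_A/R_b = 3.964/3.78 = 1.049 mA.
(Check via current divider: I_total = 2.151 mA; share G_k/ΣG = 0.4874 → same result.)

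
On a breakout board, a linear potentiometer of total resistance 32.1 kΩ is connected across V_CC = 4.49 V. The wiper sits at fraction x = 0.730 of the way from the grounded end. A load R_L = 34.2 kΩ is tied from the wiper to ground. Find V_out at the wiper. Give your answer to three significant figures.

Lower segment x·R_p = 23.43 kΩ; upper segment (1−x)·R_p = 8.667 kΩ.
Lower segment in parallel with the load: 23.43 ‖ 34.2 = 13.91 kΩ.
V_out = 4.49 × 13.91/(8.667 + 13.91) = 2.766 V.
(Unloaded: V_out = x·V_CC = 3.28 V.)

V_out ≈ 2.77 V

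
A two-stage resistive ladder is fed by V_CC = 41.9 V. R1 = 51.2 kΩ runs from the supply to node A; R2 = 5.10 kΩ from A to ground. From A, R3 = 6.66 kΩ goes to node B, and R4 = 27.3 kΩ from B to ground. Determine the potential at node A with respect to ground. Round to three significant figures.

V_A ≈ 3.34 V

Node A sees R2 in parallel with the series input of stage 2, R3 + R4 = 33.96 kΩ.
R2 ‖ (R3+R4) = 4.434 kΩ.
So V_A = 41.9 × 0.07970 = 3.339 V.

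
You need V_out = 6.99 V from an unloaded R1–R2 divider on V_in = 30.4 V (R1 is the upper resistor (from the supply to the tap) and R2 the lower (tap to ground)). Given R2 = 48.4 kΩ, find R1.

R1 ≈ 162 kΩ

V_out/V_in = R2/(R1+R2) = 0.2299.
Rearranging, R1 = R2·(1−k)/k = 48.4 × 3.349 = 162.1 kΩ.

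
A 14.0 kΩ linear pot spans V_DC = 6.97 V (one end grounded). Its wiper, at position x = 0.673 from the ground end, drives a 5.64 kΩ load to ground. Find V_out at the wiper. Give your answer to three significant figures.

V_out ≈ 3.03 V

Split the track: R_lower = x·R_p = 9.422 kΩ, R_upper = (1−x)·R_p = 4.578 kΩ.
(x·R_p) ‖ R_L = 3.528 kΩ.
Then V_out = V_DC · 3.528/(4.578 + 3.528) = 3.034 V.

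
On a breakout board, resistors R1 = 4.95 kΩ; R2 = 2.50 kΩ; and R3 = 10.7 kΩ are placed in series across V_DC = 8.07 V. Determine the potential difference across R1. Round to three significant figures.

Total series resistance ΣR = 4.95 + 2.50 + 10.7 = 18.15 kΩ.
V = V_DC · R/ΣR = 8.07 × 0.2727 = 2.201 V.

V ≈ 2.20 V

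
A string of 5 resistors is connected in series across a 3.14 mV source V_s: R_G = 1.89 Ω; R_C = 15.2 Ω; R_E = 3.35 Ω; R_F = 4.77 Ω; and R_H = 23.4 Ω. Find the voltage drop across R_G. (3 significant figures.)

V ≈ 0.122 mV

ΣR = 1.89 + 15.2 + 3.35 + 4.77 + 23.4 = 48.61 Ω.
V = V_s · R/ΣR = 3.14 × 0.03888 = 0.1221 mV.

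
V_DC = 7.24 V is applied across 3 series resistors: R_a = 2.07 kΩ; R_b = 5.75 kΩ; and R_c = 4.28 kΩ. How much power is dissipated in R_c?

P ≈ 1.53 mW

The common current is I = 7.24/12.10 = 0.5983 mA.
V(R_c) = I·R = 2.561 V; P = V·I = 2.561 × 0.5983 = 1.532 mW.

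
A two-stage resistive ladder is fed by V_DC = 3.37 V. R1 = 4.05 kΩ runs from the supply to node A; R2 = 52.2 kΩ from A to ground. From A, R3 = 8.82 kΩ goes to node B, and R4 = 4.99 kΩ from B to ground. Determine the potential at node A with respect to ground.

The second stage (R3 + R4 = 13.81 kΩ) loads node A in parallel with R2.
R2 ‖ (R3+R4) = 10.92 kΩ.
V_A = 3.37 × 10.92/(4.05 + 10.92) = 2.458 V.

V_A ≈ 2.46 V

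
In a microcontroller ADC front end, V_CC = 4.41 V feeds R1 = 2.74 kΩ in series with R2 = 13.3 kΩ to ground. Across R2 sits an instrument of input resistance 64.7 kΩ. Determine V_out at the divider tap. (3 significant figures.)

V_out ≈ 3.53 V

First combine the lower leg with the load: R2 ‖ R_L = 11.03 kΩ.
Now apply the divider: V_out = 4.41 × 0.8010 = 3.533 V.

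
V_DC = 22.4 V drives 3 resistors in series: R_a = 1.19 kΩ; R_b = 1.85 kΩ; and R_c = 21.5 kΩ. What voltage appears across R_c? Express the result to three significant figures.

Series total: ΣR = 1.19 + 1.85 + 21.5 = 24.54 kΩ.
V = V_DC · R/ΣR = 22.4 × 0.8761 = 19.63 V.

V ≈ 19.6 V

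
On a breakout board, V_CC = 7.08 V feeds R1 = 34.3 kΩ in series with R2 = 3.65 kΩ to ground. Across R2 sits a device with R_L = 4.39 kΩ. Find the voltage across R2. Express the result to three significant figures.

First combine the lower leg with the load: R2 ‖ R_L = 1.993 kΩ.
Now apply the divider: V_out = 7.08 × 0.05491 = 0.3888 V.

V_out ≈ 0.389 V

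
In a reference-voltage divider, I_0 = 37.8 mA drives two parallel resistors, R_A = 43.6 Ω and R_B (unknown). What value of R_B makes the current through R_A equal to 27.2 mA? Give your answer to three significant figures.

The fraction through R_A equals R_B/(R_A+R_B).
With f = 0.7196, R_B = R_A · f/(1−f) = 43.6 × 2.566 = 111.9 Ω.

R_B ≈ 112 Ω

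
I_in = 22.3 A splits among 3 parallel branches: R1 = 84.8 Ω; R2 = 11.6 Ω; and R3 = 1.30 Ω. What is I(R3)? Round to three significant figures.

I ≈ 19.8 A

Total conductance ΣG = 1/84.8 + 1/11.6 + 1/1.30 = 0.8672 (units of 1/Ω).
R3 takes the fraction G_k/ΣG = 0.7692/0.8672 = 0.8870, so I = 22.3 × 0.8870 = 19.78 A.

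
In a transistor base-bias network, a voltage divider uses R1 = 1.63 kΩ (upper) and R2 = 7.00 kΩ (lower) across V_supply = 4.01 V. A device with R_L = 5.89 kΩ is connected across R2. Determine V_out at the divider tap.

V_out ≈ 2.66 V

The load sits in parallel with R2, giving an effective lower resistance R2' = R2·R_L/(R2+R_L) = 3.199 kΩ.
Now apply the divider: V_out = 4.01 × 0.6624 = 2.656 V.
(Unloaded it would be 3.25 V; the load pulls it down.)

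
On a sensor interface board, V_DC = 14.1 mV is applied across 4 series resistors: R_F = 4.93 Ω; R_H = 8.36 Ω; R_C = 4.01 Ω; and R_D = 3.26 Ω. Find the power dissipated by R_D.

Series current I = V_DC/ΣR = 14.1/20.56 = 0.6858 mA.
V(R_D) = I·R = 2.236 mV; P = V·I = 2.236 × 0.6858 = 1.533 µW.

P ≈ 1.53 µW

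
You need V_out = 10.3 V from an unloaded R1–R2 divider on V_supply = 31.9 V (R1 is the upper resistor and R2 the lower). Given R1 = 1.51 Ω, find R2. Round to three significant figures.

R2 ≈ 0.720 Ω

V_out/V_supply = R2/(R1+R2) = 0.3229.
Rearranging, R2 = R1·k/(1−k) = 1.51 × 0.4769 = 0.7200 Ω.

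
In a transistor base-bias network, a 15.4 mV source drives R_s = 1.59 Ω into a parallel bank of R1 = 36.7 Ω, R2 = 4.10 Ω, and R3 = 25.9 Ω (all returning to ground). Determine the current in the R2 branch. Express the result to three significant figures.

Combine the parallel branches: R_p = (1/36.7 + 1/4.10 + 1/25.9)⁻¹ = 3.228 Ω.
V_A by voltage divider: V_A = 15.4 × 3.228/(1.59 + 3.228) = 10.32 mV.
I(R2) = V_A / R2 = 10.32/4.10 = 2.517 mA.

I ≈ 2.52 mA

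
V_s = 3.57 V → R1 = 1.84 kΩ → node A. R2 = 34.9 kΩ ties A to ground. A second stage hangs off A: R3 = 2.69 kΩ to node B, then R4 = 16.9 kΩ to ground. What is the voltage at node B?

V_B ≈ 2.69 V

The second stage (R3 + R4 = 19.59 kΩ) loads node A in parallel with R2.
R2 ‖ (R3+R4) = 12.55 kΩ.
So V_A = 3.57 × 0.8721 = 3.113 V.
V_B = V_A × 0.8627 = 2.686 V.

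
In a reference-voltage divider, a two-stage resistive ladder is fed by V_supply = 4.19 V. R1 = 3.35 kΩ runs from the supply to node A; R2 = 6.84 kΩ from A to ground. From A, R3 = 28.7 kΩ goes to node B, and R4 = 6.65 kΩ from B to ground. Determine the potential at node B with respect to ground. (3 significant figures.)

Node A sees R2 in parallel with the series input of stage 2, R3 + R4 = 35.35 kΩ.
Effective lower resistance at A: R2 ‖ 35.35 = 5.731 kΩ.
So V_A = 4.19 × 0.6311 = 2.644 V.
Stage 2 is unloaded, so V_B = V_A · R4/(R3+R4) = 2.644 × 6.65/35.35 = 0.4974 V.

V_B ≈ 0.497 V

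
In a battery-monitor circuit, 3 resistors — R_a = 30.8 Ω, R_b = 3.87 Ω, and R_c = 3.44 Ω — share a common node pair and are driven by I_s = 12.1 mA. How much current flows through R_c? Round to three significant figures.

Conductances: ΣG = 1/30.8 + 1/3.87 + 1/3.44 = 0.5816 (1/Ω).
By the current-divider rule, I = I_s · G_k/ΣG = 12.1 × 0.4999 = 6.048 mA.

I ≈ 6.05 mA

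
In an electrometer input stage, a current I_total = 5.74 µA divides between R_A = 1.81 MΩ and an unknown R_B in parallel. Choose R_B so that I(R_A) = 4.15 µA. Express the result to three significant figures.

R_B ≈ 4.72 MΩ

In a two-way split, I_A/I_total = R_B/(R_A + R_B).
4.15/5.74 = R_B/(R_A + R_B) → R_B = R_A · (0.7230)/(1 − 0.7230) = 1.81 × 2.610 = 4.724 MΩ.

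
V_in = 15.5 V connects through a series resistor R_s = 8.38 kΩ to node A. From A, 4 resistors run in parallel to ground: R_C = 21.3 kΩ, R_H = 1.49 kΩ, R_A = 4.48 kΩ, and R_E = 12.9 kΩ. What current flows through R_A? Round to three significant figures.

I ≈ 0.363 mA

Parallel bank: R_p = 1/(1/21.3 + 1/1.49 + 1/4.48 + 1/12.9) = 0.9815 kΩ.
V_A = 15.5 × 0.9815/9.362 = 1.625 V.
I(R_A) = V_A / R_A = 1.625/4.48 = 0.3628 mA.
(Check via current divider: I_total = 1.656 mA; share G_k/ΣG = 0.2191 → same result.)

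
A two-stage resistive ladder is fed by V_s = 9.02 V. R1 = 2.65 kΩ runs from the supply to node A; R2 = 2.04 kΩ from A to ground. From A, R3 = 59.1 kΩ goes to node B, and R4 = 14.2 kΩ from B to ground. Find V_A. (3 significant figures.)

V_A ≈ 3.86 V

Looking into the second stage from A: R3 + R4 = 73.30 kΩ appears in parallel with R2.
Effective lower resistance at A: R2 ‖ 73.30 = 1.985 kΩ.
So V_A = 9.02 × 0.4282 = 3.863 V.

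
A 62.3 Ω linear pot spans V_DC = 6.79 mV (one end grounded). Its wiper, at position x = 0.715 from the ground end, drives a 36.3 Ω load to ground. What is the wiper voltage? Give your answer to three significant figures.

The pot divides into 17.76 Ω above the wiper and 44.54 Ω below.
Lower segment in parallel with the load: 44.54 ‖ 36.3 = 20.00 Ω.
Loaded-divider output: V_out = 6.79 × 0.5297 = 3.597 mV.

V_out ≈ 3.60 mV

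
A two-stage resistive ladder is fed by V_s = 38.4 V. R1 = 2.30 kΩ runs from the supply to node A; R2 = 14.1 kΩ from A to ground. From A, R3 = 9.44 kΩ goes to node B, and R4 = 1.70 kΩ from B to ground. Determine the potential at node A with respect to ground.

V_A ≈ 28.0 V

Looking into the second stage from A: R3 + R4 = 11.14 kΩ appears in parallel with R2.
R2 ‖ (R3+R4) = 6.223 kΩ.
V_A = 38.4 × 6.223/(2.30 + 6.223) = 28.04 V.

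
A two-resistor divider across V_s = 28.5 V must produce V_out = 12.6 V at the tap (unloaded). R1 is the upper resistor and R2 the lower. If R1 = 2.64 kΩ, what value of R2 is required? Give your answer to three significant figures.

Required fraction k = V_out/V_s = 0.4421.
Rearranging, R2 = R1·k/(1−k) = 2.64 × 0.7925 = 2.092 kΩ.

R2 ≈ 2.09 kΩ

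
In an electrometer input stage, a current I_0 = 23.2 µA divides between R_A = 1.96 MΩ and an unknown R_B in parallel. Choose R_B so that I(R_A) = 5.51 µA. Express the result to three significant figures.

In a two-way split, I_A/I_0 = R_B/(R_A + R_B).
With f = 0.2375, R_B = R_A · f/(1−f) = 1.96 × 0.3115 = 0.6105 MΩ.

R_B ≈ 0.610 MΩ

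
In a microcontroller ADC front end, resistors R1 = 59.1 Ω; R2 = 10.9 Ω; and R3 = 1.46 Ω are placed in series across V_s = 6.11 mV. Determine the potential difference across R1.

V ≈ 5.05 mV

ΣR = 59.1 + 10.9 + 1.46 = 71.46 Ω.
Voltage divider: V = V_s · (59.10 / 71.46) = 6.11 × 0.8270 = 5.053 mV.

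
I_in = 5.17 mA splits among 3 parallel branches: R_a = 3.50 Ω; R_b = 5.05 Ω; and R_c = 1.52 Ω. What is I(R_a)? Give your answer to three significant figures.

Conductances: ΣG = 1/3.50 + 1/5.05 + 1/1.52 = 1.142 (1/Ω).
By the current-divider rule, I = I_in · G_k/ΣG = 5.17 × 0.2503 = 1.294 mA.

I ≈ 1.29 mA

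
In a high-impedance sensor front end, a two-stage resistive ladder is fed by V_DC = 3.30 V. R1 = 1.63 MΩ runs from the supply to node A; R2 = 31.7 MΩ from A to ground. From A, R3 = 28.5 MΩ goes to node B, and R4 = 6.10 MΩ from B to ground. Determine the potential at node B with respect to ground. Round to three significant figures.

V_B ≈ 0.530 V

Node A sees R2 in parallel with the series input of stage 2, R3 + R4 = 34.60 MΩ.
R2 ‖ (R3+R4) = 16.54 MΩ.
So V_A = 3.30 × 0.9103 = 3.004 V.
Stage 2 is unloaded, so V_B = V_A · R4/(R3+R4) = 3.004 × 6.10/34.60 = 0.5296 V.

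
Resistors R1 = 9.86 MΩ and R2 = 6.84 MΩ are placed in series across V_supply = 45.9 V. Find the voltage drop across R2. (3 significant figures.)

Series total: ΣR = 9.86 + 6.84 = 16.70 MΩ.
By the voltage-divider rule, V = 45.9 × 6.840/16.70 = 18.80 V.

V ≈ 18.8 V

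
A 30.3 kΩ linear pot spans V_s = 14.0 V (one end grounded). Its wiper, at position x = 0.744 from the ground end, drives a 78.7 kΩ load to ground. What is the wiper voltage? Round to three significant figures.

Split the track: R_lower = x·R_p = 22.54 kΩ, R_upper = (1−x)·R_p = 7.757 kΩ.
(x·R_p) ‖ R_L = 17.52 kΩ.
Loaded-divider output: V_out = 14.0 × 0.6932 = 9.704 V.

V_out ≈ 9.70 V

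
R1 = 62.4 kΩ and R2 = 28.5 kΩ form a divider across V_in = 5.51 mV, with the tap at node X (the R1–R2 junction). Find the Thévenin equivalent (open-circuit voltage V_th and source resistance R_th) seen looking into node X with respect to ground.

V_th ≈ 1.73 mV, R_th ≈ 19.6 kΩ

With X open, the divider is unloaded: V_th = 5.51 × 28.5/90.90 = 1.728 mV.
Zeroing V_in shorts the top of R1 to ground, so R_th = R1 ‖ R2 = 19.56 kΩ.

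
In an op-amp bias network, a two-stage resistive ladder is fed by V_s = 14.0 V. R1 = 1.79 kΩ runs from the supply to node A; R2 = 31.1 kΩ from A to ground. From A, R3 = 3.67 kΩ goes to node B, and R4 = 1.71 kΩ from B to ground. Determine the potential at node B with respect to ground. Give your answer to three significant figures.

Looking into the second stage from A: R3 + R4 = 5.380 kΩ appears in parallel with R2.
Effective lower resistance at A: R2 ‖ 5.380 = 4.587 kΩ.
First divider: V_A = V_s · 4.587/(1.79 + 4.587) = 10.07 V.
V_B = V_A × 0.3178 = 3.201 V.

V_B ≈ 3.20 V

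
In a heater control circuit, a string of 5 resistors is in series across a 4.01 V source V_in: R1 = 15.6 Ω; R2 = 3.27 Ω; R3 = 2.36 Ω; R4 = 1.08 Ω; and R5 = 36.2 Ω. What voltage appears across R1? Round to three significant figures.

V ≈ 1.07 V

Total series resistance ΣR = 15.6 + 3.27 + 2.36 + 1.08 + 36.2 = 58.51 Ω.
By the voltage-divider rule, V = 4.01 × 15.60/58.51 = 1.069 V.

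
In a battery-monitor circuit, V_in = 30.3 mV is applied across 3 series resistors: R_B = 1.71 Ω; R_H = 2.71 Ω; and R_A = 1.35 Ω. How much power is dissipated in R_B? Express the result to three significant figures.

P ≈ 47.2 µW

ΣR = 5.770 Ω → I = 30.3/5.770 = 5.251 mA.
P = I²R = 27.58 × 1.71 = 47.16 µW.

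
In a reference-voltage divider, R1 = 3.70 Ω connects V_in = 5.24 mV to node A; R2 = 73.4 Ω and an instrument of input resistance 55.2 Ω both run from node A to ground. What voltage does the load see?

The load sits in parallel with R2, giving an effective lower resistance R2' = R2·R_L/(R2+R_L) = 31.51 Ω.
Then V_out = V_in · R2'/(R1 + R2') = 5.24 × 31.51/35.21 = 4.689 mV.
(Unloaded it would be 4.99 mV; the load pulls it down.)

V_out ≈ 4.69 mV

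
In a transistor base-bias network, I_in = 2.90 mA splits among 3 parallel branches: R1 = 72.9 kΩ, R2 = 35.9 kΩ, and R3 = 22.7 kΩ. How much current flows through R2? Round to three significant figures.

ΣG = 1/72.9 + 1/35.9 + 1/22.7 = 0.08563.
R2 takes the fraction G_k/ΣG = 0.02786/0.08563 = 0.3253, so I = 2.90 × 0.3253 = 0.9434 mA.

I ≈ 0.943 mA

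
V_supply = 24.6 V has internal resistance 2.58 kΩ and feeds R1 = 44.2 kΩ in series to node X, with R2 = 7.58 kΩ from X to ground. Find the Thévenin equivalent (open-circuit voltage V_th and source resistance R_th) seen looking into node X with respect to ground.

R1' = 2.58 + 44.2 = 46.78 kΩ (source resistance + R1).
V_th is the unloaded tap voltage: V_supply · R2/(R1'+R2) = 24.6 × 0.1394 = 3.430 V.
Zeroing V_supply shorts the top of R1' to ground, so R_th = R1' ‖ R2 = 6.523 kΩ.

V_th ≈ 3.43 V, R_th ≈ 6.52 kΩ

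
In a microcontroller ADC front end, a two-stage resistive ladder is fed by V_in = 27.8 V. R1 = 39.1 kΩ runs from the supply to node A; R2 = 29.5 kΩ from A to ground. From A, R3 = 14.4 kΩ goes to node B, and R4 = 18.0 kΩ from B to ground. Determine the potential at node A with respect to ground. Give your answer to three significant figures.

Node A sees R2 in parallel with the series input of stage 2, R3 + R4 = 32.40 kΩ.
R2 ‖ (R3+R4) = 15.44 kΩ.
V_A = 27.8 × 15.44/(39.1 + 15.44) = 7.870 V.

V_A ≈ 7.87 V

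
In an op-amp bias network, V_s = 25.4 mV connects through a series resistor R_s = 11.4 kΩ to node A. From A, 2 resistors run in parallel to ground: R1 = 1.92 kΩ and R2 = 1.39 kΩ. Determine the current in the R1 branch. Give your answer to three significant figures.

Combine the parallel branches: R_p = (1/1.92 + 1/1.39)⁻¹ = 0.8063 kΩ.
V_A by voltage divider: V_A = 25.4 × 0.8063/(11.4 + 0.8063) = 1.678 mV.
I(R1) = V_A / R1 = 1.678/1.92 = 0.8739 µA.
(Equivalently: I_total = 2.081 µA, then current-divider fraction G_k/ΣG = 0.4199.)

I ≈ 0.874 µA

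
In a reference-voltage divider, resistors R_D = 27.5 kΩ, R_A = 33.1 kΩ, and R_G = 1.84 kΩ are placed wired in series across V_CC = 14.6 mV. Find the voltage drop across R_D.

V ≈ 6.43 mV

Series total: ΣR = 27.5 + 33.1 + 1.84 = 62.44 kΩ.
By the voltage-divider rule, V = 14.6 × 27.50/62.44 = 6.430 mV.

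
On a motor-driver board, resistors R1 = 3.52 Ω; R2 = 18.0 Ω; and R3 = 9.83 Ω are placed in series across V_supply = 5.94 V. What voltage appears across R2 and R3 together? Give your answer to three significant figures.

Total series resistance ΣR = 3.52 + 18.0 + 9.83 = 31.35 Ω.
R_{R2..R3} = 18.0 + 9.83 = 27.83 Ω.
By the voltage-divider rule, V = 5.94 × 27.83/31.35 = 5.273 V.

V ≈ 5.27 V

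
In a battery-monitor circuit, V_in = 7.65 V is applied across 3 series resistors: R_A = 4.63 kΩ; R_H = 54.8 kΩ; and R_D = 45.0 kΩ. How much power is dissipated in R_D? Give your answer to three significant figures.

ΣR = 104.4 kΩ → I = 7.65/104.4 = 0.07325 mA.
V(R_D) = I·R = 3.296 V; P = V·I = 3.296 × 0.07325 = 0.2415 mW.

P ≈ 0.241 mW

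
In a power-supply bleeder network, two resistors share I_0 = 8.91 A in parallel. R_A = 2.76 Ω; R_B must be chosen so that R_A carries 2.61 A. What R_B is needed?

R_B ≈ 1.14 Ω

Two-branch current divider: I_A = I_0 · R_B/(R_A + R_B).
With f = 0.2929, R_B = R_A · f/(1−f) = 2.76 × 0.4143 = 1.143 Ω.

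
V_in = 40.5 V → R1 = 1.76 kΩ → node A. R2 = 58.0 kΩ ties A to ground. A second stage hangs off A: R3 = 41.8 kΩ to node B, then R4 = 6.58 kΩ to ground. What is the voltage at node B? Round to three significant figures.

V_B ≈ 5.16 V

Looking into the second stage from A: R3 + R4 = 48.38 kΩ appears in parallel with R2.
Effective lower resistance at A: R2 ‖ 48.38 = 26.38 kΩ.
First divider: V_A = V_in · 26.38/(1.76 + 26.38) = 37.97 V.
V_B = V_A × 0.1360 = 5.164 V.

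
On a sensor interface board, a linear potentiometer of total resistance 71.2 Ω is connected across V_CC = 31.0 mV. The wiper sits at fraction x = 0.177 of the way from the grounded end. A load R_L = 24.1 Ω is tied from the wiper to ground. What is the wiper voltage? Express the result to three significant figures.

Lower segment x·R_p = 12.60 Ω; upper segment (1−x)·R_p = 58.60 Ω.
R_L loads the lower segment: effective lower R = 8.275 Ω.
V_out = 31.0 × 8.275/(58.60 + 8.275) = 3.836 mV.

V_out ≈ 3.84 mV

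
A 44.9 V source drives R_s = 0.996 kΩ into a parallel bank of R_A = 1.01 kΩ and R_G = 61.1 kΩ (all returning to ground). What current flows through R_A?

Equivalent of the parallel group: R_p = 0.9936 kΩ.
V_A by voltage divider: V_A = 44.9 × 0.9936/(0.996 + 0.9936) = 22.42 V.
I(R_A) = V_A / R_A = 22.42/1.01 = 22.20 mA.
(Check via current divider: I_total = 22.57 mA; share G_k/ΣG = 0.9837 → same result.)

I ≈ 22.2 mA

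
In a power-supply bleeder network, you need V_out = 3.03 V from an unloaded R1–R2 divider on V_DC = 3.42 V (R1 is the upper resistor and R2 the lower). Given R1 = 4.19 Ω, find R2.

R2 ≈ 32.6 Ω

Required fraction k = V_out/V_DC = 0.8860.
Rearranging, R2 = R1·k/(1−k) = 4.19 × 7.769 = 32.55 Ω.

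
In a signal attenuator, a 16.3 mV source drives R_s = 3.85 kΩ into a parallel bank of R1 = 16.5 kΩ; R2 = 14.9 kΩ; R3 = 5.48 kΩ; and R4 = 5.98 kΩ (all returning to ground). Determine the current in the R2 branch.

I ≈ 0.385 µA

Parallel bank: R_p = 1/(1/16.5 + 1/14.9 + 1/5.48 + 1/5.98) = 2.095 kΩ.
V_A by voltage divider: V_A = 16.3 × 2.095/(3.85 + 2.095) = 5.743 mV.
Branch current I = V_A/R2 = 5.743/14.9 = 0.3855 µA.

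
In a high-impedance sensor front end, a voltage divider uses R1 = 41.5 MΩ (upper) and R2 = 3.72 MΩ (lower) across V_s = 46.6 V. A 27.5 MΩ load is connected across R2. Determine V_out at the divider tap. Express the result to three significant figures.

The load sits in parallel with R2, giving an effective lower resistance R2' = R2·R_L/(R2+R_L) = 3.277 MΩ.
Voltage divider with the loaded lower leg: V_out = 46.6 × 3.277/(41.5 + 3.277) = 46.6 × 0.07318 = 3.410 V.

V_out ≈ 3.41 V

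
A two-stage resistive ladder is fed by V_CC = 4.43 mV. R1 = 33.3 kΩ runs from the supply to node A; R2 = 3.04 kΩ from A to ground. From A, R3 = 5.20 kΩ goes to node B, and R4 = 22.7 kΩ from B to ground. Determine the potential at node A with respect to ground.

The second stage (R3 + R4 = 27.90 kΩ) loads node A in parallel with R2.
R2 ‖ (R3+R4) = 2.741 kΩ.
So V_A = 4.43 × 0.07606 = 0.3369 mV.

V_A ≈ 0.337 mV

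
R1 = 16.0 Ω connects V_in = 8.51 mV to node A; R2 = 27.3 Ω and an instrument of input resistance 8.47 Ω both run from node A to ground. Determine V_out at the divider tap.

V_out ≈ 2.45 mV

First combine the lower leg with the load: R2 ‖ R_L = 6.464 Ω.
Now apply the divider: V_out = 8.51 × 0.2878 = 2.449 mV.
(Unloaded it would be 5.37 mV; the load pulls it down.)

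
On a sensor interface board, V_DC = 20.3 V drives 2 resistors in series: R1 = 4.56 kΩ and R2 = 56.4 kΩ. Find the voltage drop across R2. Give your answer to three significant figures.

Series total: ΣR = 4.56 + 56.4 = 60.96 kΩ.
V = V_DC · R/ΣR = 20.3 × 0.9252 = 18.78 V.

V ≈ 18.8 V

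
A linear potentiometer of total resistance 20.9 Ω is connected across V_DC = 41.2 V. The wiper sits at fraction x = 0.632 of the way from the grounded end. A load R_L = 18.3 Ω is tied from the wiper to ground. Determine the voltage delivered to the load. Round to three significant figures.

Split the track: R_lower = x·R_p = 13.21 Ω, R_upper = (1−x)·R_p = 7.691 Ω.
Lower segment in parallel with the load: 13.21 ‖ 18.3 = 7.672 Ω.
Then V_out = V_DC · 7.672/(7.691 + 7.672) = 20.57 V.

V_out ≈ 20.6 V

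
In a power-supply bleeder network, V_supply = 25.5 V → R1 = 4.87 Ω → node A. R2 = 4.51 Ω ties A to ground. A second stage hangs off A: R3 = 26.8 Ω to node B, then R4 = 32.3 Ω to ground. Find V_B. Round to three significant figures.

Node A sees R2 in parallel with the series input of stage 2, R3 + R4 = 59.10 Ω.
Effective lower resistance at A: R2 ‖ 59.10 = 4.190 Ω.
First divider: V_A = V_supply · 4.190/(4.87 + 4.190) = 11.79 V.
Stage 2 is unloaded, so V_B = V_A · R4/(R3+R4) = 11.79 × 32.3/59.10 = 6.445 V.

V_B ≈ 6.45 V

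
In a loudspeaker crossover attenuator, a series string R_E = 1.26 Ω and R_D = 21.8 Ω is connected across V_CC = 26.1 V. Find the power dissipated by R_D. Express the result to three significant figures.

Series current I = V_CC/ΣR = 26.1/23.06 = 1.132 A.
P(R_D) = I²·R_D = (1.132)² × 21.8 = 27.93 W.

P ≈ 27.9 W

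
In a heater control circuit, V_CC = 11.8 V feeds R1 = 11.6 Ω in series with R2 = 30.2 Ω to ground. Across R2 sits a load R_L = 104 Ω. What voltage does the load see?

The load sits in parallel with R2, giving an effective lower resistance R2' = R2·R_L/(R2+R_L) = 23.40 Ω.
Now apply the divider: V_out = 11.8 × 0.6686 = 7.890 V.

V_out ≈ 7.89 V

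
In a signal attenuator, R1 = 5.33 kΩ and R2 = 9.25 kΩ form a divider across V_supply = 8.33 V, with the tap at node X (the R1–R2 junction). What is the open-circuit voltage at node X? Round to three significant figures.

V_th ≈ 5.28 V

Open-circuit (no load on X): V_th = V_supply · R2/(R1 + R2) = 8.33 × 9.25/(5.330 + 9.25) = 5.285 V.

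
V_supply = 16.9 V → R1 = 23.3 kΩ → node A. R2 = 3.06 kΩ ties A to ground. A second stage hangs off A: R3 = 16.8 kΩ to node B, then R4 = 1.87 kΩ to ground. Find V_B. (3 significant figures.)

V_B ≈ 0.172 V

The second stage (R3 + R4 = 18.67 kΩ) loads node A in parallel with R2.
R2 ‖ (R3+R4) = 2.629 kΩ.
So V_A = 16.9 × 0.1014 = 1.714 V.
V_B = V_A × 0.1002 = 0.1716 V.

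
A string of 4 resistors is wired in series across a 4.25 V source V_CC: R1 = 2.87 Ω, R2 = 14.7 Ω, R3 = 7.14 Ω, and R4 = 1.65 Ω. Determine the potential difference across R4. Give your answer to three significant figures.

Total series resistance ΣR = 2.87 + 14.7 + 7.14 + 1.65 = 26.36 Ω.
V = V_CC · R/ΣR = 4.25 × 0.06259 = 0.2660 V.

V ≈ 0.266 V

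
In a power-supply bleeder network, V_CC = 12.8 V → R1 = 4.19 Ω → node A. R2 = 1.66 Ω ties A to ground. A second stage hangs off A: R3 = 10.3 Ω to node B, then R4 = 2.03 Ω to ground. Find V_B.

The second stage (R3 + R4 = 12.33 Ω) loads node A in parallel with R2.
Effective lower resistance at A: R2 ‖ 12.33 = 1.463 Ω.
V_A = 12.8 × 1.463/(4.19 + 1.463) = 3.313 V.
V_B = V_A × 0.1646 = 0.5454 V.

V_B ≈ 0.545 V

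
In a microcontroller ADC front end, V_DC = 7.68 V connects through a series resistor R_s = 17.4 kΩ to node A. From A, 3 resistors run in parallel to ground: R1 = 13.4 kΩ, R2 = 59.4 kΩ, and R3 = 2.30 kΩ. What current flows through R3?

I ≈ 0.329 mA

Combine the parallel branches: R_p = (1/13.4 + 1/59.4 + 1/2.30)⁻¹ = 1.900 kΩ.
V_A = 7.68 × 1.900/19.30 = 0.7562 V.
I(R3) = V_A / R3 = 0.7562/2.30 = 0.3288 mA.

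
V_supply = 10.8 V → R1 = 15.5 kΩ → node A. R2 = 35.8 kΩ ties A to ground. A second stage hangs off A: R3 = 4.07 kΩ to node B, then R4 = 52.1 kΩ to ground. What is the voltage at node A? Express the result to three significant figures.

V_A ≈ 6.32 V

Node A sees R2 in parallel with the series input of stage 2, R3 + R4 = 56.17 kΩ.
Effective lower resistance at A: R2 ‖ 56.17 = 21.86 kΩ.
First divider: V_A = V_supply · 21.86/(15.5 + 21.86) = 6.320 V.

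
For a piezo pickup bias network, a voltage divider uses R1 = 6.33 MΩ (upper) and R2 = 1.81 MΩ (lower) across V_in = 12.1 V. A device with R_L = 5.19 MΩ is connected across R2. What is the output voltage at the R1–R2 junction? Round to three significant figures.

R2 ‖ R_L = (1.81 × 5.19)/(1.81 + 5.19) = 1.342 MΩ.
Voltage divider with the loaded lower leg: V_out = 12.1 × 1.342/(6.33 + 1.342) = 12.1 × 0.1749 = 2.117 V.

V_out ≈ 2.12 V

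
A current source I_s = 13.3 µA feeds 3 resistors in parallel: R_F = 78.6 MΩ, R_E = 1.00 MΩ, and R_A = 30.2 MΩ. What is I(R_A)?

Conductances: ΣG = 1/78.6 + 1/1.00 + 1/30.2 = 1.046 (1/MΩ).
By the current-divider rule, I = I_s · G_k/ΣG = 13.3 × 0.03166 = 0.4211 µA.

I ≈ 0.421 µA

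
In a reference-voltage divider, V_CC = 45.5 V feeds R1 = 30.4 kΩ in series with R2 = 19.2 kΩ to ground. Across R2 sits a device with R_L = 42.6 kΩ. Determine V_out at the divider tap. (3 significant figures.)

First combine the lower leg with the load: R2 ‖ R_L = 13.23 kΩ.
Voltage divider with the loaded lower leg: V_out = 45.5 × 13.23/(30.4 + 13.23) = 45.5 × 0.3033 = 13.80 V.

V_out ≈ 13.8 V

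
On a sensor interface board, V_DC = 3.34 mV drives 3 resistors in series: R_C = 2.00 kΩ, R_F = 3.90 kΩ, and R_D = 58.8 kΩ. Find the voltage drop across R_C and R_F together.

ΣR = 2.00 + 3.90 + 58.8 = 64.70 kΩ.
R_{R_C..R_F} = 2.00 + 3.90 = 5.900 kΩ.
Voltage divider: V = V_DC · (5.900 / 64.70) = 3.34 × 0.09119 = 0.3046 mV.

V ≈ 0.305 mV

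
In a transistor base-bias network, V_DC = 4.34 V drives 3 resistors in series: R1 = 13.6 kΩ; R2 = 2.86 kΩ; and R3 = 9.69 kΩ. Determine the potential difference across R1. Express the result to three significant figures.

V ≈ 2.26 V

Total series resistance ΣR = 13.6 + 2.86 + 9.69 = 26.15 kΩ.
By the voltage-divider rule, V = 4.34 × 13.60/26.15 = 2.257 V.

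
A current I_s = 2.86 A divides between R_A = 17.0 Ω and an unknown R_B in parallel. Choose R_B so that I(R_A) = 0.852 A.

The fraction through R_A equals R_B/(R_A+R_B).
With f = 0.2979, R_B = R_A · f/(1−f) = 17.0 × 0.4243 = 7.213 Ω.

R_B ≈ 7.21 Ω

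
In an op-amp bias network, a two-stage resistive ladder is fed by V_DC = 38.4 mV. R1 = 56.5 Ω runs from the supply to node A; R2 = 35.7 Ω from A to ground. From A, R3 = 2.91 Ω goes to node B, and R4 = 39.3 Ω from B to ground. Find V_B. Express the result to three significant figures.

V_B ≈ 9.12 mV

Looking into the second stage from A: R3 + R4 = 42.21 Ω appears in parallel with R2.
R2 ‖ (R3+R4) = 19.34 Ω.
So V_A = 38.4 × 0.2550 = 9.793 mV.
Then the unloaded second divider: V_B = V_A × R4/(R3+R4) = 9.793 × 0.9311 = 9.118 mV.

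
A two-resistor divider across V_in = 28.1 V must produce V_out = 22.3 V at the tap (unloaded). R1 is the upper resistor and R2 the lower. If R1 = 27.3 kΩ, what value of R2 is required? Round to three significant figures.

V_out/V_in = R2/(R1+R2) = 0.7936.
So R2 = R1 · V_out/(V_in − V_out) = 27.3 × 22.3/(28.1 − 22.3) = 27.3 × 3.845 = 105.0 kΩ.

R2 ≈ 105 kΩ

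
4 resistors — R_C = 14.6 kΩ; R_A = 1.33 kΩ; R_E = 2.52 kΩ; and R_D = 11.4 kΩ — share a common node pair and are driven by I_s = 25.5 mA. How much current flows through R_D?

I ≈ 1.71 mA

ΣG = 1/14.6 + 1/1.33 + 1/2.52 + 1/11.4 = 1.305.
Current divider: I(R_D) = I_s · G_k/ΣG = 25.5 × (0.08772/1.305) = 25.5 × 0.06722 = 1.714 mA.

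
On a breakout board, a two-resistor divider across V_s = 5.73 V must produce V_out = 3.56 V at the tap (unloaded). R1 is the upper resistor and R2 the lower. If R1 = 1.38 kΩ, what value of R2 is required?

The divider ratio is R2/(R1+R2) = 3.56/5.73 = 0.6213.
R2 = R1 · 0.6213/(1 − 0.6213) = 2.264 kΩ.

R2 ≈ 2.26 kΩ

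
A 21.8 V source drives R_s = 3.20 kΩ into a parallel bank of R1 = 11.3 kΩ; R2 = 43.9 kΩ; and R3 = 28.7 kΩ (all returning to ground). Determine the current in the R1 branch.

Equivalent of the parallel group: R_p = 6.844 kΩ.
Node voltage V_A = V_s · R_p/(R_s + R_p) = 21.8 × 0.6814 = 14.85 V.
Branch current I = V_A/R1 = 14.85/11.3 = 1.315 mA.
(Check via current divider: I_total = 2.170 mA; share G_k/ΣG = 0.6056 → same result.)

I ≈ 1.31 mA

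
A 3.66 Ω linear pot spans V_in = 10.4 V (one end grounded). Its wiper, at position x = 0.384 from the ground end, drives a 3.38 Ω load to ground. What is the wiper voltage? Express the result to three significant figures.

Lower segment x·R_p = 1.405 Ω; upper segment (1−x)·R_p = 2.255 Ω.
Lower segment in parallel with the load: 1.405 ‖ 3.38 = 0.9927 Ω.
Then V_out = V_in · 0.9927/(2.255 + 0.9927) = 3.179 V.
(Unloaded: V_out = x·V_in = 3.99 V.)

V_out ≈ 3.18 V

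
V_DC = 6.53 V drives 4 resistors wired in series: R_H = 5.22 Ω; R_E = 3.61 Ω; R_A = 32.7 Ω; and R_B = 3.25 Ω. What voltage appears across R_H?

V ≈ 0.761 V

Total series resistance ΣR = 5.22 + 3.61 + 32.7 + 3.25 = 44.78 Ω.
By the voltage-divider rule, V = 6.53 × 5.220/44.78 = 0.7612 V.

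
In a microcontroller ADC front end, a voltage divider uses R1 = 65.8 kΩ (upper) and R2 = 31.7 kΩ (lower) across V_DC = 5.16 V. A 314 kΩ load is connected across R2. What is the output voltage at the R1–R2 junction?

First combine the lower leg with the load: R2 ‖ R_L = 28.79 kΩ.
Then V_out = V_DC · R2'/(R1 + R2') = 5.16 × 28.79/94.59 = 1.571 V.
(Unloaded it would be 1.68 V; the load pulls it down.)

V_out ≈ 1.57 V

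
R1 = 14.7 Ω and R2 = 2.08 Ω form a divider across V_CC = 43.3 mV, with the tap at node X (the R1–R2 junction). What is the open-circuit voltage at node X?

Open-circuit (no load on X): V_th = V_CC · R2/(R1 + R2) = 43.3 × 2.08/(14.70 + 2.08) = 5.367 mV.

V_th ≈ 5.37 mV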